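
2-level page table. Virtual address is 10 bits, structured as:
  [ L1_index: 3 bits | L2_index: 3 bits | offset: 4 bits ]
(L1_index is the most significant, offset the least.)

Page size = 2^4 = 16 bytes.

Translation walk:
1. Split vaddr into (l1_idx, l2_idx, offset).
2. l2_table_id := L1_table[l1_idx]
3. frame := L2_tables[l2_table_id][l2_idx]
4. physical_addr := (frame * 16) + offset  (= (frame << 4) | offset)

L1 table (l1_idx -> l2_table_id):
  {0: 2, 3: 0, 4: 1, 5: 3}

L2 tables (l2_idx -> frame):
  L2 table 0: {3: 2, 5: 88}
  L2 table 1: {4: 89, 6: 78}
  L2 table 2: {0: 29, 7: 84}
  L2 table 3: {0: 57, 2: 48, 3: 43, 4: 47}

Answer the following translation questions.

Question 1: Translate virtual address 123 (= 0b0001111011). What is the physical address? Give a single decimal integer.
vaddr = 123 = 0b0001111011
Split: l1_idx=0, l2_idx=7, offset=11
L1[0] = 2
L2[2][7] = 84
paddr = 84 * 16 + 11 = 1355

Answer: 1355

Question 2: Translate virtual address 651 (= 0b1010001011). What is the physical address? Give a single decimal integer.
Answer: 923

Derivation:
vaddr = 651 = 0b1010001011
Split: l1_idx=5, l2_idx=0, offset=11
L1[5] = 3
L2[3][0] = 57
paddr = 57 * 16 + 11 = 923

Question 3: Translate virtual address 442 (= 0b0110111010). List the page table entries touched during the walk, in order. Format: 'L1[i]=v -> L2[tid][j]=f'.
vaddr = 442 = 0b0110111010
Split: l1_idx=3, l2_idx=3, offset=10

Answer: L1[3]=0 -> L2[0][3]=2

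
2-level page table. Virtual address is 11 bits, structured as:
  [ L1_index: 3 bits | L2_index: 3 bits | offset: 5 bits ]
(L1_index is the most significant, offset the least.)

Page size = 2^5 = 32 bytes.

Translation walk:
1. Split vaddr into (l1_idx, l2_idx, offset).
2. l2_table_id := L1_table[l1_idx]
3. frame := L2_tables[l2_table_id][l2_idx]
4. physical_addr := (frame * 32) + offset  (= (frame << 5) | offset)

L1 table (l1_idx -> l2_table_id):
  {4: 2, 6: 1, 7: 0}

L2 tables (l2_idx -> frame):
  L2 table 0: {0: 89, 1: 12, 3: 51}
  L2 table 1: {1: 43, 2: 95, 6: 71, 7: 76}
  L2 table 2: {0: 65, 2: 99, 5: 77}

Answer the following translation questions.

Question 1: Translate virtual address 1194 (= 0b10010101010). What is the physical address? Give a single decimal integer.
vaddr = 1194 = 0b10010101010
Split: l1_idx=4, l2_idx=5, offset=10
L1[4] = 2
L2[2][5] = 77
paddr = 77 * 32 + 10 = 2474

Answer: 2474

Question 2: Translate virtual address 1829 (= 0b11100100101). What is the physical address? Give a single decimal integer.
vaddr = 1829 = 0b11100100101
Split: l1_idx=7, l2_idx=1, offset=5
L1[7] = 0
L2[0][1] = 12
paddr = 12 * 32 + 5 = 389

Answer: 389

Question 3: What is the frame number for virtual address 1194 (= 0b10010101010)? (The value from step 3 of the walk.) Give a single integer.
vaddr = 1194: l1_idx=4, l2_idx=5
L1[4] = 2; L2[2][5] = 77

Answer: 77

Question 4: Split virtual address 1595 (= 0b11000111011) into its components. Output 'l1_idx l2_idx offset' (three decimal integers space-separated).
vaddr = 1595 = 0b11000111011
  top 3 bits -> l1_idx = 6
  next 3 bits -> l2_idx = 1
  bottom 5 bits -> offset = 27

Answer: 6 1 27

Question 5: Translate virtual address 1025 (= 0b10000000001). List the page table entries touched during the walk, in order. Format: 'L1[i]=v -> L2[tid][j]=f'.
Answer: L1[4]=2 -> L2[2][0]=65

Derivation:
vaddr = 1025 = 0b10000000001
Split: l1_idx=4, l2_idx=0, offset=1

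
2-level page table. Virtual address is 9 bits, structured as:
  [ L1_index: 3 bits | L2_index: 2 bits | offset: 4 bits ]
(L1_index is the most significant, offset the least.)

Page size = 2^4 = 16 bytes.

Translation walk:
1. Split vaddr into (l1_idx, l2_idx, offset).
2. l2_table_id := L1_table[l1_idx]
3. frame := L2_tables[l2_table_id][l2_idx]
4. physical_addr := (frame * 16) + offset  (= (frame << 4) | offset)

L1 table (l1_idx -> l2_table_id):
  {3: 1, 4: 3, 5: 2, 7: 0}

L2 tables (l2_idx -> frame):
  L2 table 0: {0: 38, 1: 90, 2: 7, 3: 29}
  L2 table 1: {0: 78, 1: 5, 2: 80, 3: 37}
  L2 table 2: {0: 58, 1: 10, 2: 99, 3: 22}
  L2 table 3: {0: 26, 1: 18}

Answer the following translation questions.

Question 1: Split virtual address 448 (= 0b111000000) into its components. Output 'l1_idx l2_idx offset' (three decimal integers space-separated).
Answer: 7 0 0

Derivation:
vaddr = 448 = 0b111000000
  top 3 bits -> l1_idx = 7
  next 2 bits -> l2_idx = 0
  bottom 4 bits -> offset = 0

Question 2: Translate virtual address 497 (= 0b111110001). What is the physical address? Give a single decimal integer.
Answer: 465

Derivation:
vaddr = 497 = 0b111110001
Split: l1_idx=7, l2_idx=3, offset=1
L1[7] = 0
L2[0][3] = 29
paddr = 29 * 16 + 1 = 465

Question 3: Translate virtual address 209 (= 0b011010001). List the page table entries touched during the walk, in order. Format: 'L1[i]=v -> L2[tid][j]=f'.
vaddr = 209 = 0b011010001
Split: l1_idx=3, l2_idx=1, offset=1

Answer: L1[3]=1 -> L2[1][1]=5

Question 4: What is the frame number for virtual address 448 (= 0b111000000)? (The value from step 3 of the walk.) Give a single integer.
Answer: 38

Derivation:
vaddr = 448: l1_idx=7, l2_idx=0
L1[7] = 0; L2[0][0] = 38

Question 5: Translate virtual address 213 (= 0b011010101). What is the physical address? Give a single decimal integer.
Answer: 85

Derivation:
vaddr = 213 = 0b011010101
Split: l1_idx=3, l2_idx=1, offset=5
L1[3] = 1
L2[1][1] = 5
paddr = 5 * 16 + 5 = 85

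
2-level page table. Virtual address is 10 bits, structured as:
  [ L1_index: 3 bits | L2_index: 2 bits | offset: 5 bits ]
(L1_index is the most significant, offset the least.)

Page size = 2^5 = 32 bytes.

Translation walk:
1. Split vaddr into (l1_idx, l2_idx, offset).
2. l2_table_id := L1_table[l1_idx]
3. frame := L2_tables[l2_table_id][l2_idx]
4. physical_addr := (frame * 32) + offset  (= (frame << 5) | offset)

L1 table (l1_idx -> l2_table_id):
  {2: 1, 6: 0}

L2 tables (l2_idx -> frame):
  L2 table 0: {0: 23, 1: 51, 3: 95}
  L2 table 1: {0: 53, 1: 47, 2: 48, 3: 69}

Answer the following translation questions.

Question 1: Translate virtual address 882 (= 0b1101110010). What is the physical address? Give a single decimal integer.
vaddr = 882 = 0b1101110010
Split: l1_idx=6, l2_idx=3, offset=18
L1[6] = 0
L2[0][3] = 95
paddr = 95 * 32 + 18 = 3058

Answer: 3058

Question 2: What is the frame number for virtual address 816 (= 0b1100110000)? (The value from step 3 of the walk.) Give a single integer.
vaddr = 816: l1_idx=6, l2_idx=1
L1[6] = 0; L2[0][1] = 51

Answer: 51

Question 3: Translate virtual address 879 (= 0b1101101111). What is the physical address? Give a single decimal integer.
vaddr = 879 = 0b1101101111
Split: l1_idx=6, l2_idx=3, offset=15
L1[6] = 0
L2[0][3] = 95
paddr = 95 * 32 + 15 = 3055

Answer: 3055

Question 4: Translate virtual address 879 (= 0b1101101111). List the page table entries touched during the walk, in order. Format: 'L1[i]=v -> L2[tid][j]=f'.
vaddr = 879 = 0b1101101111
Split: l1_idx=6, l2_idx=3, offset=15

Answer: L1[6]=0 -> L2[0][3]=95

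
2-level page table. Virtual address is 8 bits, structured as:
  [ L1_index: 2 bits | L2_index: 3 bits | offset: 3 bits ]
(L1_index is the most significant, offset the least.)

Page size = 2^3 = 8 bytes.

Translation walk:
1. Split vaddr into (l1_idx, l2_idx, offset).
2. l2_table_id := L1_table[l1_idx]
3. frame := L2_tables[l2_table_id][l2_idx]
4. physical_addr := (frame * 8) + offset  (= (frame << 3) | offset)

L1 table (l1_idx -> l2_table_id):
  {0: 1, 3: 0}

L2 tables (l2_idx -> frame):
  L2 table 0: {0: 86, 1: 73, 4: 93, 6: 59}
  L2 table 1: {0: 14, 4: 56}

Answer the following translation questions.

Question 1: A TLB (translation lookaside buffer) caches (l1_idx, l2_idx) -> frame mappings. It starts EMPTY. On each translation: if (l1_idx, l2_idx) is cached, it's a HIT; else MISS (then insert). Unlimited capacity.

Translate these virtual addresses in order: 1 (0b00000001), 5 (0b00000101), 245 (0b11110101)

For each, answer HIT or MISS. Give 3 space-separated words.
Answer: MISS HIT MISS

Derivation:
vaddr=1: (0,0) not in TLB -> MISS, insert
vaddr=5: (0,0) in TLB -> HIT
vaddr=245: (3,6) not in TLB -> MISS, insert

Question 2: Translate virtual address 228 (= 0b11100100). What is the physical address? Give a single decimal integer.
vaddr = 228 = 0b11100100
Split: l1_idx=3, l2_idx=4, offset=4
L1[3] = 0
L2[0][4] = 93
paddr = 93 * 8 + 4 = 748

Answer: 748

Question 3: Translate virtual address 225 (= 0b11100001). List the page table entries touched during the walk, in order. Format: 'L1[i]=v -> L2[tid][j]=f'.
Answer: L1[3]=0 -> L2[0][4]=93

Derivation:
vaddr = 225 = 0b11100001
Split: l1_idx=3, l2_idx=4, offset=1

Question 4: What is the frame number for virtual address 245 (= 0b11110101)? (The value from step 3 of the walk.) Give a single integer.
Answer: 59

Derivation:
vaddr = 245: l1_idx=3, l2_idx=6
L1[3] = 0; L2[0][6] = 59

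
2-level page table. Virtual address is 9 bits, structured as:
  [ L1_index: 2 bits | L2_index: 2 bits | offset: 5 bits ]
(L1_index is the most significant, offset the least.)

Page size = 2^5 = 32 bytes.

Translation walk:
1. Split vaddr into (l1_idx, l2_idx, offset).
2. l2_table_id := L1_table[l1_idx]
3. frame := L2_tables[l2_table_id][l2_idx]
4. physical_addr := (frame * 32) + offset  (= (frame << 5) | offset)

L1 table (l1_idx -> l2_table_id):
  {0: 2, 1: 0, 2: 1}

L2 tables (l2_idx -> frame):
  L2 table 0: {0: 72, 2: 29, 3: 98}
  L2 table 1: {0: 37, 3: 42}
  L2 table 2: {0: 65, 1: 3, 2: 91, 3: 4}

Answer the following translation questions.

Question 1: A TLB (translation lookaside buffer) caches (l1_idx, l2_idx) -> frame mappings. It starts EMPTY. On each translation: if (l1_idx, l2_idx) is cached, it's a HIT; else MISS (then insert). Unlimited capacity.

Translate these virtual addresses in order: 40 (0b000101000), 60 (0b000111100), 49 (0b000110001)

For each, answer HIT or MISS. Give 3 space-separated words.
vaddr=40: (0,1) not in TLB -> MISS, insert
vaddr=60: (0,1) in TLB -> HIT
vaddr=49: (0,1) in TLB -> HIT

Answer: MISS HIT HIT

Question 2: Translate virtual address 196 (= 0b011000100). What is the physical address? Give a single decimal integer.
Answer: 932

Derivation:
vaddr = 196 = 0b011000100
Split: l1_idx=1, l2_idx=2, offset=4
L1[1] = 0
L2[0][2] = 29
paddr = 29 * 32 + 4 = 932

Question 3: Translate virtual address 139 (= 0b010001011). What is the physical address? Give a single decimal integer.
vaddr = 139 = 0b010001011
Split: l1_idx=1, l2_idx=0, offset=11
L1[1] = 0
L2[0][0] = 72
paddr = 72 * 32 + 11 = 2315

Answer: 2315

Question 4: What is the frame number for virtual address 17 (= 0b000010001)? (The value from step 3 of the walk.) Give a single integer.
Answer: 65

Derivation:
vaddr = 17: l1_idx=0, l2_idx=0
L1[0] = 2; L2[2][0] = 65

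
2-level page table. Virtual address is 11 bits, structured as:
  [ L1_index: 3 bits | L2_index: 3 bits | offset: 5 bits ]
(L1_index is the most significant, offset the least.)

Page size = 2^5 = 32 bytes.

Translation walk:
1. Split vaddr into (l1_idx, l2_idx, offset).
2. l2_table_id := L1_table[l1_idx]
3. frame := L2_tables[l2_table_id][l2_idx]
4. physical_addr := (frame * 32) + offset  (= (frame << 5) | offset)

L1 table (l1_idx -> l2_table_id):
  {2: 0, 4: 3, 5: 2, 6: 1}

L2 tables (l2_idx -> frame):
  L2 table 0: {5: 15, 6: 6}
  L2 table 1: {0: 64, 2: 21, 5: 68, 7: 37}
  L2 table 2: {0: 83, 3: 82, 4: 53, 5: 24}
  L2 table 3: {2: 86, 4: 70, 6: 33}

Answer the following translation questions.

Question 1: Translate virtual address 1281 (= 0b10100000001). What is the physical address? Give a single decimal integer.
Answer: 2657

Derivation:
vaddr = 1281 = 0b10100000001
Split: l1_idx=5, l2_idx=0, offset=1
L1[5] = 2
L2[2][0] = 83
paddr = 83 * 32 + 1 = 2657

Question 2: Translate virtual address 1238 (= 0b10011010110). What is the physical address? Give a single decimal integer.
vaddr = 1238 = 0b10011010110
Split: l1_idx=4, l2_idx=6, offset=22
L1[4] = 3
L2[3][6] = 33
paddr = 33 * 32 + 22 = 1078

Answer: 1078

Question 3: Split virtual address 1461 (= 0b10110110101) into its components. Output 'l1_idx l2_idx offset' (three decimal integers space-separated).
Answer: 5 5 21

Derivation:
vaddr = 1461 = 0b10110110101
  top 3 bits -> l1_idx = 5
  next 3 bits -> l2_idx = 5
  bottom 5 bits -> offset = 21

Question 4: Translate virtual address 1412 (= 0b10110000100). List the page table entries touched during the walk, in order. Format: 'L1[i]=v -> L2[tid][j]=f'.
Answer: L1[5]=2 -> L2[2][4]=53

Derivation:
vaddr = 1412 = 0b10110000100
Split: l1_idx=5, l2_idx=4, offset=4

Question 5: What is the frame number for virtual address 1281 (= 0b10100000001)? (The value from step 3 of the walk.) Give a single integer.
Answer: 83

Derivation:
vaddr = 1281: l1_idx=5, l2_idx=0
L1[5] = 2; L2[2][0] = 83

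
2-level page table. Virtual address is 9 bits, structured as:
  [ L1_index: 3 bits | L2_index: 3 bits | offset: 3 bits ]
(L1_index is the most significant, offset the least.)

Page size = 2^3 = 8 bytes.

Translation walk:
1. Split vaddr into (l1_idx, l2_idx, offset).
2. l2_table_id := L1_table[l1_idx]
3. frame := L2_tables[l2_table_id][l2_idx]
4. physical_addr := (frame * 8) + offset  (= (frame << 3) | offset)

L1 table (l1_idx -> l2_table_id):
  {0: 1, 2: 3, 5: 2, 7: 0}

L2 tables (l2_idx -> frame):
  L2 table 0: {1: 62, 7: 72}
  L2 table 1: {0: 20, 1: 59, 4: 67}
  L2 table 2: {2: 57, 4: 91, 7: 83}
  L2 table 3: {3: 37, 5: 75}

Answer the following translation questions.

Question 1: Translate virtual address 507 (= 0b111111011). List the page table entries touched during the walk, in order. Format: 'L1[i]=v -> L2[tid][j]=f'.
vaddr = 507 = 0b111111011
Split: l1_idx=7, l2_idx=7, offset=3

Answer: L1[7]=0 -> L2[0][7]=72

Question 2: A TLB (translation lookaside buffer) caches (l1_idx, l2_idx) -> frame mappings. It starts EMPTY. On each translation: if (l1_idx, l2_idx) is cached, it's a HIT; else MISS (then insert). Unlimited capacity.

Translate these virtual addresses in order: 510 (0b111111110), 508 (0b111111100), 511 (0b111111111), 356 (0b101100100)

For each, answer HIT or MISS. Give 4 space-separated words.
vaddr=510: (7,7) not in TLB -> MISS, insert
vaddr=508: (7,7) in TLB -> HIT
vaddr=511: (7,7) in TLB -> HIT
vaddr=356: (5,4) not in TLB -> MISS, insert

Answer: MISS HIT HIT MISS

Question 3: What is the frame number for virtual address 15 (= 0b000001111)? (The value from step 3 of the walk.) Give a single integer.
vaddr = 15: l1_idx=0, l2_idx=1
L1[0] = 1; L2[1][1] = 59

Answer: 59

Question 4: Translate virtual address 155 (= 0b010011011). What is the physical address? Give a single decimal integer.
Answer: 299

Derivation:
vaddr = 155 = 0b010011011
Split: l1_idx=2, l2_idx=3, offset=3
L1[2] = 3
L2[3][3] = 37
paddr = 37 * 8 + 3 = 299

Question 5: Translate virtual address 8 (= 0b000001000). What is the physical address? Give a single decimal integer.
Answer: 472

Derivation:
vaddr = 8 = 0b000001000
Split: l1_idx=0, l2_idx=1, offset=0
L1[0] = 1
L2[1][1] = 59
paddr = 59 * 8 + 0 = 472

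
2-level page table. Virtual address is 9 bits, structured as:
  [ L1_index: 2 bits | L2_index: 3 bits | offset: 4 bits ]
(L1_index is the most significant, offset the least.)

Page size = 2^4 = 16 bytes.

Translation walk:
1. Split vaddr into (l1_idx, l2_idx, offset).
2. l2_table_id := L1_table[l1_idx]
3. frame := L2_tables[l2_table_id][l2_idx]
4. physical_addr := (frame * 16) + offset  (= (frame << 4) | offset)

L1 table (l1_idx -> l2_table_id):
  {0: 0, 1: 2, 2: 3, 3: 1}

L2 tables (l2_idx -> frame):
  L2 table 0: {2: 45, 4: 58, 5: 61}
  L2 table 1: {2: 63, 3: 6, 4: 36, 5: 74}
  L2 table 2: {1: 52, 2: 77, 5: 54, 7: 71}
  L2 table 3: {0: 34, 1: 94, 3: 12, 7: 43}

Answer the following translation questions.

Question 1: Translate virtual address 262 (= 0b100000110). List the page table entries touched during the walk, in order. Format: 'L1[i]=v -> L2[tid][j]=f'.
Answer: L1[2]=3 -> L2[3][0]=34

Derivation:
vaddr = 262 = 0b100000110
Split: l1_idx=2, l2_idx=0, offset=6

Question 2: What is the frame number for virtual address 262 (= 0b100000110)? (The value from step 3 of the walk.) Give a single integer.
vaddr = 262: l1_idx=2, l2_idx=0
L1[2] = 3; L2[3][0] = 34

Answer: 34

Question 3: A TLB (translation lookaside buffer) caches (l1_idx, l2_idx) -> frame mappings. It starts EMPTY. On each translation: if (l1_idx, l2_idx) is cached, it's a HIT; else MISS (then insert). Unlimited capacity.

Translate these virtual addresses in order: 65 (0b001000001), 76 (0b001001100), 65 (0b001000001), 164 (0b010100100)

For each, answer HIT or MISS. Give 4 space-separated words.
Answer: MISS HIT HIT MISS

Derivation:
vaddr=65: (0,4) not in TLB -> MISS, insert
vaddr=76: (0,4) in TLB -> HIT
vaddr=65: (0,4) in TLB -> HIT
vaddr=164: (1,2) not in TLB -> MISS, insert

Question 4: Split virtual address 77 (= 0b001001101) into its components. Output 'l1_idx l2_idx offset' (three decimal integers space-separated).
vaddr = 77 = 0b001001101
  top 2 bits -> l1_idx = 0
  next 3 bits -> l2_idx = 4
  bottom 4 bits -> offset = 13

Answer: 0 4 13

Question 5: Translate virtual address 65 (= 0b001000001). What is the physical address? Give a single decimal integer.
vaddr = 65 = 0b001000001
Split: l1_idx=0, l2_idx=4, offset=1
L1[0] = 0
L2[0][4] = 58
paddr = 58 * 16 + 1 = 929

Answer: 929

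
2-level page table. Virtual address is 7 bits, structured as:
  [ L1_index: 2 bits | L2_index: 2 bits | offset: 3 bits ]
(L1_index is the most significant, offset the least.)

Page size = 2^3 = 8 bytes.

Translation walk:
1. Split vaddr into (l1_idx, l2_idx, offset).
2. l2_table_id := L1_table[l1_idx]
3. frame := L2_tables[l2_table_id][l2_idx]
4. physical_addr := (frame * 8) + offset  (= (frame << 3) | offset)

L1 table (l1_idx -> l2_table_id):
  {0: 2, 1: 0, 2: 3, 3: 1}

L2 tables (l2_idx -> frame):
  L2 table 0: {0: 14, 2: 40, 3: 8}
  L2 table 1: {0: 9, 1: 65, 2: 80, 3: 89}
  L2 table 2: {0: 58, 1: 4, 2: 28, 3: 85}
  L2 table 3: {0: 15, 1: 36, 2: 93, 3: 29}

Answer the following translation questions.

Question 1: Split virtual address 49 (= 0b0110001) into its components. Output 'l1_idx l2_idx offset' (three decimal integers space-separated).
vaddr = 49 = 0b0110001
  top 2 bits -> l1_idx = 1
  next 2 bits -> l2_idx = 2
  bottom 3 bits -> offset = 1

Answer: 1 2 1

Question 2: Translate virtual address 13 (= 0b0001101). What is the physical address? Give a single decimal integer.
Answer: 37

Derivation:
vaddr = 13 = 0b0001101
Split: l1_idx=0, l2_idx=1, offset=5
L1[0] = 2
L2[2][1] = 4
paddr = 4 * 8 + 5 = 37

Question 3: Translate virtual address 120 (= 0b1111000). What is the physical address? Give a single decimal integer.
Answer: 712

Derivation:
vaddr = 120 = 0b1111000
Split: l1_idx=3, l2_idx=3, offset=0
L1[3] = 1
L2[1][3] = 89
paddr = 89 * 8 + 0 = 712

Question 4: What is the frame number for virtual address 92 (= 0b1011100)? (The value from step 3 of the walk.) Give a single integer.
vaddr = 92: l1_idx=2, l2_idx=3
L1[2] = 3; L2[3][3] = 29

Answer: 29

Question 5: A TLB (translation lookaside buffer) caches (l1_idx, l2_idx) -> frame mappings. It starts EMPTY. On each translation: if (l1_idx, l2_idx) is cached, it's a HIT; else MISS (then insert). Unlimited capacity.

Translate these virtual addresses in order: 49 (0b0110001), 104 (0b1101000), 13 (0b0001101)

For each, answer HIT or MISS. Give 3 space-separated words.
vaddr=49: (1,2) not in TLB -> MISS, insert
vaddr=104: (3,1) not in TLB -> MISS, insert
vaddr=13: (0,1) not in TLB -> MISS, insert

Answer: MISS MISS MISS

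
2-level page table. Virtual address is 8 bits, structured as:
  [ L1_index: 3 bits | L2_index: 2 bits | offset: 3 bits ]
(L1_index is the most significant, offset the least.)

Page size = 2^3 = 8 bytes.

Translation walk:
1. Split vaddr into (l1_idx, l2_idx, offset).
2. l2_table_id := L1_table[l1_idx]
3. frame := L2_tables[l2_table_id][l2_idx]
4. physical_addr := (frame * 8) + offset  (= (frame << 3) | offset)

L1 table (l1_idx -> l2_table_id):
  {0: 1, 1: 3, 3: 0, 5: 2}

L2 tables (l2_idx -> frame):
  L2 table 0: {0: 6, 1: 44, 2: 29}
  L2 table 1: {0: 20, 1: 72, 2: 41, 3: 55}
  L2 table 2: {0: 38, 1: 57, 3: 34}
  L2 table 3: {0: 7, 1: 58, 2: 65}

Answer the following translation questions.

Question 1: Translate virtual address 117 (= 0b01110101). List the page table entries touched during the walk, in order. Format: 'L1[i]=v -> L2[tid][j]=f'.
vaddr = 117 = 0b01110101
Split: l1_idx=3, l2_idx=2, offset=5

Answer: L1[3]=0 -> L2[0][2]=29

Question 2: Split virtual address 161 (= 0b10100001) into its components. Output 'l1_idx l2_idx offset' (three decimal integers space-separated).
Answer: 5 0 1

Derivation:
vaddr = 161 = 0b10100001
  top 3 bits -> l1_idx = 5
  next 2 bits -> l2_idx = 0
  bottom 3 bits -> offset = 1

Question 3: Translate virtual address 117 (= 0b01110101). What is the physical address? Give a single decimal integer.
vaddr = 117 = 0b01110101
Split: l1_idx=3, l2_idx=2, offset=5
L1[3] = 0
L2[0][2] = 29
paddr = 29 * 8 + 5 = 237

Answer: 237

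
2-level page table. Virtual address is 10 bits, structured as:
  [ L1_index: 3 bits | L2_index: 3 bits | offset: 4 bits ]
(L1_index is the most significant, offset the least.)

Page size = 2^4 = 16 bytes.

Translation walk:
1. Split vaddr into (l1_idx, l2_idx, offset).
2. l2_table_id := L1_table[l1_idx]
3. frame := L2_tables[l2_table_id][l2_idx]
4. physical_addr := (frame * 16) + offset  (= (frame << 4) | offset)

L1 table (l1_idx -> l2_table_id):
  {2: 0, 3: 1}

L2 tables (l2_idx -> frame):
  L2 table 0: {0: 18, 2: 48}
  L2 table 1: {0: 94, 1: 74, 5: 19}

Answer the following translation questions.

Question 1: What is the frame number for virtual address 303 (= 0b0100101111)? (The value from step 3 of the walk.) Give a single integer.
vaddr = 303: l1_idx=2, l2_idx=2
L1[2] = 0; L2[0][2] = 48

Answer: 48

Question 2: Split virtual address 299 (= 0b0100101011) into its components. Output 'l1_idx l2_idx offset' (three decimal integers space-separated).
Answer: 2 2 11

Derivation:
vaddr = 299 = 0b0100101011
  top 3 bits -> l1_idx = 2
  next 3 bits -> l2_idx = 2
  bottom 4 bits -> offset = 11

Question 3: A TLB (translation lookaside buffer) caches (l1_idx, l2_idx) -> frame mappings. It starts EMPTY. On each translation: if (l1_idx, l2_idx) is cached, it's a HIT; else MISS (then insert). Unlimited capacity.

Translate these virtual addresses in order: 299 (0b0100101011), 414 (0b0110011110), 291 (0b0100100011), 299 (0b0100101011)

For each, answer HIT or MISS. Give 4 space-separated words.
Answer: MISS MISS HIT HIT

Derivation:
vaddr=299: (2,2) not in TLB -> MISS, insert
vaddr=414: (3,1) not in TLB -> MISS, insert
vaddr=291: (2,2) in TLB -> HIT
vaddr=299: (2,2) in TLB -> HIT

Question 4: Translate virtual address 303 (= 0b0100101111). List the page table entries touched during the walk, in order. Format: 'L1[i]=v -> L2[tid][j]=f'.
Answer: L1[2]=0 -> L2[0][2]=48

Derivation:
vaddr = 303 = 0b0100101111
Split: l1_idx=2, l2_idx=2, offset=15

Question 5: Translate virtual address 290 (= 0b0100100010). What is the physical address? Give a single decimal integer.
Answer: 770

Derivation:
vaddr = 290 = 0b0100100010
Split: l1_idx=2, l2_idx=2, offset=2
L1[2] = 0
L2[0][2] = 48
paddr = 48 * 16 + 2 = 770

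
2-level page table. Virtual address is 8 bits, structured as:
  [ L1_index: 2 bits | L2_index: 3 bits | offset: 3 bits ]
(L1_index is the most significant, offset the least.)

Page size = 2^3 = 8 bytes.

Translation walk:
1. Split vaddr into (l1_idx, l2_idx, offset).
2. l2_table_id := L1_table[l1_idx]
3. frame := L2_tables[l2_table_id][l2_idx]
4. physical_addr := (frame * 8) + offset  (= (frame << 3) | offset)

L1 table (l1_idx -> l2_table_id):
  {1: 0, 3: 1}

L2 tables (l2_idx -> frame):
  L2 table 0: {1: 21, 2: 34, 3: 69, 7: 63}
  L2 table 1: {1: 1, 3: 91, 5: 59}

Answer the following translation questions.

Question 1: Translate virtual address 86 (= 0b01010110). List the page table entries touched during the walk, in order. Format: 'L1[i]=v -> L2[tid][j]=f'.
vaddr = 86 = 0b01010110
Split: l1_idx=1, l2_idx=2, offset=6

Answer: L1[1]=0 -> L2[0][2]=34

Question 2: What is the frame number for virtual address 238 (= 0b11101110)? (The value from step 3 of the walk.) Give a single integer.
Answer: 59

Derivation:
vaddr = 238: l1_idx=3, l2_idx=5
L1[3] = 1; L2[1][5] = 59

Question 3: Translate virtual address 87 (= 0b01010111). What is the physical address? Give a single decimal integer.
vaddr = 87 = 0b01010111
Split: l1_idx=1, l2_idx=2, offset=7
L1[1] = 0
L2[0][2] = 34
paddr = 34 * 8 + 7 = 279

Answer: 279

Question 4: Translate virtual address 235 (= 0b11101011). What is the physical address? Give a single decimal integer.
Answer: 475

Derivation:
vaddr = 235 = 0b11101011
Split: l1_idx=3, l2_idx=5, offset=3
L1[3] = 1
L2[1][5] = 59
paddr = 59 * 8 + 3 = 475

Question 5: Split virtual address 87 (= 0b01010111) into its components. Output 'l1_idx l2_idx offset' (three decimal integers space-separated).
vaddr = 87 = 0b01010111
  top 2 bits -> l1_idx = 1
  next 3 bits -> l2_idx = 2
  bottom 3 bits -> offset = 7

Answer: 1 2 7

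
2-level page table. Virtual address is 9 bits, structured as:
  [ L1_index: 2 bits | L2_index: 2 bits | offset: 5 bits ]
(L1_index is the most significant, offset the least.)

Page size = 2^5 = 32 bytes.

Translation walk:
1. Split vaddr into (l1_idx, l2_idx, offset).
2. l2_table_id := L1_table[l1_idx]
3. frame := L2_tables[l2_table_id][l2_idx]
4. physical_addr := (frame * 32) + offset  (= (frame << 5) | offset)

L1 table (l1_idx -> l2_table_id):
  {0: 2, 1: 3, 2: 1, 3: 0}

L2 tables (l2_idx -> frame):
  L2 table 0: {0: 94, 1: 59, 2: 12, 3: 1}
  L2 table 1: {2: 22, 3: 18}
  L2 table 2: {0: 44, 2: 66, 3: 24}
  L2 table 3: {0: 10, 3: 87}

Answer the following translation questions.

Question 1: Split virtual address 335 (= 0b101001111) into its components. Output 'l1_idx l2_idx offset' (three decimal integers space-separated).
vaddr = 335 = 0b101001111
  top 2 bits -> l1_idx = 2
  next 2 bits -> l2_idx = 2
  bottom 5 bits -> offset = 15

Answer: 2 2 15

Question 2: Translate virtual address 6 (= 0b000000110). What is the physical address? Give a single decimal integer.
vaddr = 6 = 0b000000110
Split: l1_idx=0, l2_idx=0, offset=6
L1[0] = 2
L2[2][0] = 44
paddr = 44 * 32 + 6 = 1414

Answer: 1414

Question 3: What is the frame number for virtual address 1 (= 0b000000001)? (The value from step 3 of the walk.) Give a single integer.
vaddr = 1: l1_idx=0, l2_idx=0
L1[0] = 2; L2[2][0] = 44

Answer: 44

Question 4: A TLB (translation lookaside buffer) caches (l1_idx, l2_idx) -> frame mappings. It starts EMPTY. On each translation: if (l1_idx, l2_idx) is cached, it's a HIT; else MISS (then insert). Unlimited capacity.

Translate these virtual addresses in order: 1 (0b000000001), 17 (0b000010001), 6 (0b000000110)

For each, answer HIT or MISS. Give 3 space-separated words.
vaddr=1: (0,0) not in TLB -> MISS, insert
vaddr=17: (0,0) in TLB -> HIT
vaddr=6: (0,0) in TLB -> HIT

Answer: MISS HIT HIT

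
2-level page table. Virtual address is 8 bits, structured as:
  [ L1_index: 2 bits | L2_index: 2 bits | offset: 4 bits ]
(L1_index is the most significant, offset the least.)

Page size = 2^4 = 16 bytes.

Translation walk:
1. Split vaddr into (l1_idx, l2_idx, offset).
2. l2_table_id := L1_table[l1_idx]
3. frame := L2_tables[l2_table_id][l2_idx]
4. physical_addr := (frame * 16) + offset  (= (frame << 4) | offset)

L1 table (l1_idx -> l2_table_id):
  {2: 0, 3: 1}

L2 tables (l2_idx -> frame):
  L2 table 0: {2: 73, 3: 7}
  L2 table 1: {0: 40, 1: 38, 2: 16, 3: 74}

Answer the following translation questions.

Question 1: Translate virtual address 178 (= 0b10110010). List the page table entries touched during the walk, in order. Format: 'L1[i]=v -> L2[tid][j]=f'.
Answer: L1[2]=0 -> L2[0][3]=7

Derivation:
vaddr = 178 = 0b10110010
Split: l1_idx=2, l2_idx=3, offset=2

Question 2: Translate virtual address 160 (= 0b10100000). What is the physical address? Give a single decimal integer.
Answer: 1168

Derivation:
vaddr = 160 = 0b10100000
Split: l1_idx=2, l2_idx=2, offset=0
L1[2] = 0
L2[0][2] = 73
paddr = 73 * 16 + 0 = 1168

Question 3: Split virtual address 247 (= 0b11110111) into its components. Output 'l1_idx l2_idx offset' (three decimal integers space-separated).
vaddr = 247 = 0b11110111
  top 2 bits -> l1_idx = 3
  next 2 bits -> l2_idx = 3
  bottom 4 bits -> offset = 7

Answer: 3 3 7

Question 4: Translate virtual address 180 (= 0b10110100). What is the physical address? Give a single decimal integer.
Answer: 116

Derivation:
vaddr = 180 = 0b10110100
Split: l1_idx=2, l2_idx=3, offset=4
L1[2] = 0
L2[0][3] = 7
paddr = 7 * 16 + 4 = 116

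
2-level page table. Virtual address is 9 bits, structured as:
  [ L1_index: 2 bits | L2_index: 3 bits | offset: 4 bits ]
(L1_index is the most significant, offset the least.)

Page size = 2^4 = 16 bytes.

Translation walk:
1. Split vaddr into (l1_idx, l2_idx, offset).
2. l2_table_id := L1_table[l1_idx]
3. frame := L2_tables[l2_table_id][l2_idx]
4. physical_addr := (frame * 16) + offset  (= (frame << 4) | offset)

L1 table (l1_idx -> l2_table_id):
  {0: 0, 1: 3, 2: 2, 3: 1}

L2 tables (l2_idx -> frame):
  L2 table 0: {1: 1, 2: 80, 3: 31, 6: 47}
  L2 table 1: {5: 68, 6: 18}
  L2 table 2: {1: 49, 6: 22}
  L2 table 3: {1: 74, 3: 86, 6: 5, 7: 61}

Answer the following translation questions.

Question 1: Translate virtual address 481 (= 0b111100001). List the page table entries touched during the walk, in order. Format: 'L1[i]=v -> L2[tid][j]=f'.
Answer: L1[3]=1 -> L2[1][6]=18

Derivation:
vaddr = 481 = 0b111100001
Split: l1_idx=3, l2_idx=6, offset=1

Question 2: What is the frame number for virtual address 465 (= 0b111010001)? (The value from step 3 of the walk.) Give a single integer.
vaddr = 465: l1_idx=3, l2_idx=5
L1[3] = 1; L2[1][5] = 68

Answer: 68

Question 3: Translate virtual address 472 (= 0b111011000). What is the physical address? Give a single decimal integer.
Answer: 1096

Derivation:
vaddr = 472 = 0b111011000
Split: l1_idx=3, l2_idx=5, offset=8
L1[3] = 1
L2[1][5] = 68
paddr = 68 * 16 + 8 = 1096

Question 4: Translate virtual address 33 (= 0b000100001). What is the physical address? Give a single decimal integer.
vaddr = 33 = 0b000100001
Split: l1_idx=0, l2_idx=2, offset=1
L1[0] = 0
L2[0][2] = 80
paddr = 80 * 16 + 1 = 1281

Answer: 1281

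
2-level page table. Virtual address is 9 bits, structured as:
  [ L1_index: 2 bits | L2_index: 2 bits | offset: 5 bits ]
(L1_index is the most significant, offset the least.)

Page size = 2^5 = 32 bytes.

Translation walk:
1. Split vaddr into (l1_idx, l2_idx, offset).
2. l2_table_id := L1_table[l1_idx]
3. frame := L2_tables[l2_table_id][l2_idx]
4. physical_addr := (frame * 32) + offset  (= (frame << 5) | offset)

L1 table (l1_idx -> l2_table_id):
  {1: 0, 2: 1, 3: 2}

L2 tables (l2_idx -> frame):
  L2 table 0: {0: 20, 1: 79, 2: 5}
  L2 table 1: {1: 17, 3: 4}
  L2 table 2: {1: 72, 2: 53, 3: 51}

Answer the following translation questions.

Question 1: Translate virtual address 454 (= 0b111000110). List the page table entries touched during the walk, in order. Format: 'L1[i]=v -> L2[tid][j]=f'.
Answer: L1[3]=2 -> L2[2][2]=53

Derivation:
vaddr = 454 = 0b111000110
Split: l1_idx=3, l2_idx=2, offset=6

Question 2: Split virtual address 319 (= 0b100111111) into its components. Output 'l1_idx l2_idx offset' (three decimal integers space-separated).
Answer: 2 1 31

Derivation:
vaddr = 319 = 0b100111111
  top 2 bits -> l1_idx = 2
  next 2 bits -> l2_idx = 1
  bottom 5 bits -> offset = 31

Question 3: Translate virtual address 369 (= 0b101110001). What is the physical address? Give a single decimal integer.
vaddr = 369 = 0b101110001
Split: l1_idx=2, l2_idx=3, offset=17
L1[2] = 1
L2[1][3] = 4
paddr = 4 * 32 + 17 = 145

Answer: 145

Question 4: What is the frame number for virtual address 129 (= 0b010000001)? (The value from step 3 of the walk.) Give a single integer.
Answer: 20

Derivation:
vaddr = 129: l1_idx=1, l2_idx=0
L1[1] = 0; L2[0][0] = 20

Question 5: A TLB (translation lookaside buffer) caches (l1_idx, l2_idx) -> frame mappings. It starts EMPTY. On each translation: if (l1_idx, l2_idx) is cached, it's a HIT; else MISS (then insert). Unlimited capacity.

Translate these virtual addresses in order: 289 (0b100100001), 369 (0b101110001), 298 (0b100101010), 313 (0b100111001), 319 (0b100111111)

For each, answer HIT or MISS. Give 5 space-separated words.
vaddr=289: (2,1) not in TLB -> MISS, insert
vaddr=369: (2,3) not in TLB -> MISS, insert
vaddr=298: (2,1) in TLB -> HIT
vaddr=313: (2,1) in TLB -> HIT
vaddr=319: (2,1) in TLB -> HIT

Answer: MISS MISS HIT HIT HIT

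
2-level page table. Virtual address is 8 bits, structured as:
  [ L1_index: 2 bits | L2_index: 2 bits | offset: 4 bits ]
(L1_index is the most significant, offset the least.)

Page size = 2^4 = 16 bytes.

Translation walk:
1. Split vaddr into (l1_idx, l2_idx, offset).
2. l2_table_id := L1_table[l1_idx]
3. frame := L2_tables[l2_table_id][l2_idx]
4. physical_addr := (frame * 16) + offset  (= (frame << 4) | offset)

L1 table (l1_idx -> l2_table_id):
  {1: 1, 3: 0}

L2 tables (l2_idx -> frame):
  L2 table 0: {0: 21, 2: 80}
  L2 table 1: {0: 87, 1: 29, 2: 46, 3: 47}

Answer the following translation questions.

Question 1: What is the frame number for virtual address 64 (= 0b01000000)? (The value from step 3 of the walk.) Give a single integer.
vaddr = 64: l1_idx=1, l2_idx=0
L1[1] = 1; L2[1][0] = 87

Answer: 87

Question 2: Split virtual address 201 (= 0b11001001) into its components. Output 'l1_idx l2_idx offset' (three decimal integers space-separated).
Answer: 3 0 9

Derivation:
vaddr = 201 = 0b11001001
  top 2 bits -> l1_idx = 3
  next 2 bits -> l2_idx = 0
  bottom 4 bits -> offset = 9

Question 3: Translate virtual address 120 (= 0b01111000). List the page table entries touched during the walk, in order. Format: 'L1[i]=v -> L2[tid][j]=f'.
Answer: L1[1]=1 -> L2[1][3]=47

Derivation:
vaddr = 120 = 0b01111000
Split: l1_idx=1, l2_idx=3, offset=8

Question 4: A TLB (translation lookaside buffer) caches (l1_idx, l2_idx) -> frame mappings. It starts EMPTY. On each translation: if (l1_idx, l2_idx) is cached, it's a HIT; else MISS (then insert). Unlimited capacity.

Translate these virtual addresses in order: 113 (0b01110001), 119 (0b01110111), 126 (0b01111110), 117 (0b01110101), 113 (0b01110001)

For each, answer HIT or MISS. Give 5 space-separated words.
vaddr=113: (1,3) not in TLB -> MISS, insert
vaddr=119: (1,3) in TLB -> HIT
vaddr=126: (1,3) in TLB -> HIT
vaddr=117: (1,3) in TLB -> HIT
vaddr=113: (1,3) in TLB -> HIT

Answer: MISS HIT HIT HIT HIT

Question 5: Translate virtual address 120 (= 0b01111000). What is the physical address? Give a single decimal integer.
Answer: 760

Derivation:
vaddr = 120 = 0b01111000
Split: l1_idx=1, l2_idx=3, offset=8
L1[1] = 1
L2[1][3] = 47
paddr = 47 * 16 + 8 = 760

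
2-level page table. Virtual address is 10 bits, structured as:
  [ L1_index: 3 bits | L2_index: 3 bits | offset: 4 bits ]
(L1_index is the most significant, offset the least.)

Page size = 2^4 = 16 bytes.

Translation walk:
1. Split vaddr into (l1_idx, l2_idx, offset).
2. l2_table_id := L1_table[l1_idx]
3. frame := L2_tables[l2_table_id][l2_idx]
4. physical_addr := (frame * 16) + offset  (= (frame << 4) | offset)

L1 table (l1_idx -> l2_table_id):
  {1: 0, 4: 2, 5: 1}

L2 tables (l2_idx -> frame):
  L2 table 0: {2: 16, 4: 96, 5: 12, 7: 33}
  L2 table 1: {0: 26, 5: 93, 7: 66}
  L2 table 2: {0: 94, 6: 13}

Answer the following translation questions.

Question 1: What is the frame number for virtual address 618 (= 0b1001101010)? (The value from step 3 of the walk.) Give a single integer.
Answer: 13

Derivation:
vaddr = 618: l1_idx=4, l2_idx=6
L1[4] = 2; L2[2][6] = 13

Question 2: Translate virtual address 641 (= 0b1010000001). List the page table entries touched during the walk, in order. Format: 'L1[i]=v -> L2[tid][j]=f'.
vaddr = 641 = 0b1010000001
Split: l1_idx=5, l2_idx=0, offset=1

Answer: L1[5]=1 -> L2[1][0]=26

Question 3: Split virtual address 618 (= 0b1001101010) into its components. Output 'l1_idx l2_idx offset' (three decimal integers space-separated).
vaddr = 618 = 0b1001101010
  top 3 bits -> l1_idx = 4
  next 3 bits -> l2_idx = 6
  bottom 4 bits -> offset = 10

Answer: 4 6 10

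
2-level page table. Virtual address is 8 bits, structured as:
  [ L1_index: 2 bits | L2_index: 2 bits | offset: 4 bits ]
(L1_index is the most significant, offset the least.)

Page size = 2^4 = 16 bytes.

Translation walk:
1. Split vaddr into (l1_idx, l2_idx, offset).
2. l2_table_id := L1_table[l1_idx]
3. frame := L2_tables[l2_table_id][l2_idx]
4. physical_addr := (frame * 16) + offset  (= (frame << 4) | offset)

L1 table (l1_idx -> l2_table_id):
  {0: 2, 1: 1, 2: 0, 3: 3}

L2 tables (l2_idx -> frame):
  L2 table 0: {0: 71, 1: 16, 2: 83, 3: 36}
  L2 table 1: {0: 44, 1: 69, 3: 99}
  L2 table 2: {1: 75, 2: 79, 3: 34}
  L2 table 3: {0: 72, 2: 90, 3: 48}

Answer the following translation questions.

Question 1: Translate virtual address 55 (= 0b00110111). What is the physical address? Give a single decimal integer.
vaddr = 55 = 0b00110111
Split: l1_idx=0, l2_idx=3, offset=7
L1[0] = 2
L2[2][3] = 34
paddr = 34 * 16 + 7 = 551

Answer: 551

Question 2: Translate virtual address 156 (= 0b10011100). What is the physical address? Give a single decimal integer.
Answer: 268

Derivation:
vaddr = 156 = 0b10011100
Split: l1_idx=2, l2_idx=1, offset=12
L1[2] = 0
L2[0][1] = 16
paddr = 16 * 16 + 12 = 268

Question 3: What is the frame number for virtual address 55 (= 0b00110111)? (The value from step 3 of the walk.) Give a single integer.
Answer: 34

Derivation:
vaddr = 55: l1_idx=0, l2_idx=3
L1[0] = 2; L2[2][3] = 34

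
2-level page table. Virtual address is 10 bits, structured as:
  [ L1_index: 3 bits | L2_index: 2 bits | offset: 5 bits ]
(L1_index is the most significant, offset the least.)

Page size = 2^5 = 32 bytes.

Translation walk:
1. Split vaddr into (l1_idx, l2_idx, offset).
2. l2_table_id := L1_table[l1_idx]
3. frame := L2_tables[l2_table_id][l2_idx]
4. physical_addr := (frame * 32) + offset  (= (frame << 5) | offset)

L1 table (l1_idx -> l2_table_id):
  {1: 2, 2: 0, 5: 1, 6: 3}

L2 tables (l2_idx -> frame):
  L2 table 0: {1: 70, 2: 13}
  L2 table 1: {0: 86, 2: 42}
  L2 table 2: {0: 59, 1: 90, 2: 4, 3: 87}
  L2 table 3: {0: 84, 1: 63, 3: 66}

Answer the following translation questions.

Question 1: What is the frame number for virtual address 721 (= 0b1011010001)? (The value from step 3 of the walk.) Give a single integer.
vaddr = 721: l1_idx=5, l2_idx=2
L1[5] = 1; L2[1][2] = 42

Answer: 42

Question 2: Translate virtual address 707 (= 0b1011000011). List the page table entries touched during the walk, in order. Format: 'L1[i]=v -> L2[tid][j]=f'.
Answer: L1[5]=1 -> L2[1][2]=42

Derivation:
vaddr = 707 = 0b1011000011
Split: l1_idx=5, l2_idx=2, offset=3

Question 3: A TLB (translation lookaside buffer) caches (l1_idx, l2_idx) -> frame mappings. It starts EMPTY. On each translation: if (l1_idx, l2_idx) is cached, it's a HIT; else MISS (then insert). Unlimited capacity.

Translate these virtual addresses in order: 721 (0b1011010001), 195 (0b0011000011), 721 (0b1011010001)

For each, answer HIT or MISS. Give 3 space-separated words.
vaddr=721: (5,2) not in TLB -> MISS, insert
vaddr=195: (1,2) not in TLB -> MISS, insert
vaddr=721: (5,2) in TLB -> HIT

Answer: MISS MISS HIT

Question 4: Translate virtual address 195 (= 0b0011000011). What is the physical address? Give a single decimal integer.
vaddr = 195 = 0b0011000011
Split: l1_idx=1, l2_idx=2, offset=3
L1[1] = 2
L2[2][2] = 4
paddr = 4 * 32 + 3 = 131

Answer: 131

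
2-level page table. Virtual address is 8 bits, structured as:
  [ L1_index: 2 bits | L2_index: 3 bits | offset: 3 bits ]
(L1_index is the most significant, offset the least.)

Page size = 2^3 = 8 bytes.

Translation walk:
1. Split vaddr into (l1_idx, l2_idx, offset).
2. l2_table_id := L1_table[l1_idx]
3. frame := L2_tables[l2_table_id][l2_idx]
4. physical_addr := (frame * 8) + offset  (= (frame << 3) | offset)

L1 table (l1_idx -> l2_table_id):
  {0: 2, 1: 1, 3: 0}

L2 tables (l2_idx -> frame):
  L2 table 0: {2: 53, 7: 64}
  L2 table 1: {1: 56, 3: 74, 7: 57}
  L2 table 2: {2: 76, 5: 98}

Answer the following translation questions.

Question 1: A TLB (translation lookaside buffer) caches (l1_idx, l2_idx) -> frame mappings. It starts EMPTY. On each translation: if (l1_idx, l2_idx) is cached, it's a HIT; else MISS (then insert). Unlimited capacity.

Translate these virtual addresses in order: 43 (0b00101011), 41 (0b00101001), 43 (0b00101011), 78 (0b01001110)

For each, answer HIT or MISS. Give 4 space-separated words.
Answer: MISS HIT HIT MISS

Derivation:
vaddr=43: (0,5) not in TLB -> MISS, insert
vaddr=41: (0,5) in TLB -> HIT
vaddr=43: (0,5) in TLB -> HIT
vaddr=78: (1,1) not in TLB -> MISS, insert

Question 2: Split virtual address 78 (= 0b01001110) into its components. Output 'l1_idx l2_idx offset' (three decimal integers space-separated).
vaddr = 78 = 0b01001110
  top 2 bits -> l1_idx = 1
  next 3 bits -> l2_idx = 1
  bottom 3 bits -> offset = 6

Answer: 1 1 6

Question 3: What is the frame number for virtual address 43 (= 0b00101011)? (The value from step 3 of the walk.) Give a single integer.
Answer: 98

Derivation:
vaddr = 43: l1_idx=0, l2_idx=5
L1[0] = 2; L2[2][5] = 98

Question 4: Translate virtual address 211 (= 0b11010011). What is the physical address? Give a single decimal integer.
vaddr = 211 = 0b11010011
Split: l1_idx=3, l2_idx=2, offset=3
L1[3] = 0
L2[0][2] = 53
paddr = 53 * 8 + 3 = 427

Answer: 427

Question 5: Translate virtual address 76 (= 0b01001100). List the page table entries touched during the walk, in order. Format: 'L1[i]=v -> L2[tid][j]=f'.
vaddr = 76 = 0b01001100
Split: l1_idx=1, l2_idx=1, offset=4

Answer: L1[1]=1 -> L2[1][1]=56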